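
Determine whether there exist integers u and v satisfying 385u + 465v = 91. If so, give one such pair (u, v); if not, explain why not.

There are no such integers.

Any value of 385u + 465v is a multiple of gcd(385, 465) = 5.
But 91 = 5·18 + 1, so 5 ∤ 91.
So the equation is unsolvable over ℤ.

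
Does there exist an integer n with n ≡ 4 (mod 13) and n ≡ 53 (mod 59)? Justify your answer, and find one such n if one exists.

The moduli 13 and 59 are coprime, so by the Chinese Remainder Theorem a unique solution modulo 767 exists.
Write n = 4 + 13t and require 4 + 13t ≡ 53 (mod 59), i.e. 13t ≡ 49 (mod 59).
Note 13·50 = 650 ≡ 1 (mod 59) (as 650 − 1 = 11·59), so 13⁻¹ ≡ 50.
Multiplying by 50: t ≡ 50·49 = 2450 ≡ 31 (mod 59).
With t = 31: n = 4 + 13·31 = 407.
Check: 407 mod 13 = 4, 407 mod 59 = 53. ✓

n = 407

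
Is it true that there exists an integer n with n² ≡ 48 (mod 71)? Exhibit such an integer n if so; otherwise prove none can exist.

Take n = 30. Then 30² = 900 = 12·71 + 48, so 30² ≡ 48 (mod 71).

n = 30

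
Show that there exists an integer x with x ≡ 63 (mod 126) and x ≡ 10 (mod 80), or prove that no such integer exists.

No such integer exists.

Both moduli are multiples of 2 = gcd(126, 80), so any solution would satisfy x ≡ 63 and x ≡ 10 modulo 2 simultaneously.
But 63 mod 2 = 1 while 10 mod 2 = 0, a contradiction.
Hence the system has no solution.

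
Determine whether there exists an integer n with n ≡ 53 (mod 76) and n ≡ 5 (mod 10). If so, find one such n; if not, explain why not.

The moduli are not coprime: gcd(76, 10) = 2. Compatibility requires 2 ∣ (5 − 53) = -48, which holds, so solutions exist.
List candidates n ≡ 53 (mod 76): 53, 129, 205. Modulo 10 these are 3, 9, 5; 205 gives 5 as required.
Indeed 205 ≡ 53 (mod 76) and 205 ≡ 5 (mod 10).

n = 205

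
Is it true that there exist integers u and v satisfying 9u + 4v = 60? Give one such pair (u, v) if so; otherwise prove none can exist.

Since gcd(9, 4) = 1, every integer is an integer combination of 9 and 4.
Euclidean algorithm: 9 = 2·4 + 1, 4 = 4·1 + 0.
Unwinding: 1 = 9 − 2·4, i.e. 9·1 + 4·(-2) = 1.
Times 60: 9·60 + 4·(-120) = 60, so (60, -120) solves it.
The general solution is u = 60 + 4k, v = -120 − 9k; taking k = -15 gives the smaller pair u = 0, v = 15.
Check: 9·0 + 4·15 = 0 + 60 = 60. ✓

u = 0, v = 15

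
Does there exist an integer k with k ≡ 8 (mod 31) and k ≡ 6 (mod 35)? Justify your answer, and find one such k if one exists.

k = 566

gcd(31, 35) = 1, so the Chinese Remainder Theorem guarantees exactly one residue class mod 1085 satisfying both.
Any solution of the first congruence is k = 8 + 31t; substituting into the second, 31t ≡ 6 − 8 ≡ 33 (mod 35).
Note 31·26 = 806 ≡ 1 (mod 35) (as 806 − 1 = 23·35), so 31⁻¹ ≡ 26.
Multiplying by 26: t ≡ 26·33 = 858 ≡ 18 (mod 35).
With t = 18: k = 8 + 31·18 = 566.
Indeed 566 ≡ 8 (mod 31) and 566 ≡ 6 (mod 35).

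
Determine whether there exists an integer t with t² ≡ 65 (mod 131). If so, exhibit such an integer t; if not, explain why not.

t = 14

Take t = 14. Then 14² = 196 = 1·131 + 65, so 14² ≡ 65 (mod 131).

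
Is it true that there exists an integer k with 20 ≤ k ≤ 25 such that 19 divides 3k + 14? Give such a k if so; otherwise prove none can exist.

No, no such integer k in that range exists.

The values of 3k + 14 for k = 20, 21, …, 25 are 74, 77, 80, 83, 86, 89; reduced mod 19 these are 17, 1, 4, 7, 10, 13.
Since 0 is absent from this list, 19 ∤ 3k + 14 for every k with 20 ≤ k ≤ 25.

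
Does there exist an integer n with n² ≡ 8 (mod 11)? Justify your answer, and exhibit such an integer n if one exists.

Computing n² mod 11 for n = 0, 1, …, 5 (enough, by the symmetry n ↦ 11 − n) gives 0, 1, 4, 9, 5, 3.
So the quadratic residues mod 11 are {0, 1, 3, 4, 5, 9}, and 8 is not among them.
Therefore n² ≡ 8 (mod 11) has no solution.

There is no such integer.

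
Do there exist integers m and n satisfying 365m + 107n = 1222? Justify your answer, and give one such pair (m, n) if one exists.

m = 91, n = -299

365 and 107 are coprime, so 365m + 107n ranges over all of ℤ.
Run the Euclidean algorithm on 365 and 107: 365 = 3·107 + 44, 107 = 2·44 + 19, 44 = 2·19 + 6, 19 = 3·6 + 1, 6 = 6·1 + 0.
Unwinding: 1 = 19 − 3·6 = 19 − 3·(44 − 2·19) = −3·44 + 7·19 = −3·44 + 7·(107 − 2·44) = 7·107 − 17·44 = 7·107 − 17·(365 − 3·107) = −17·365 + 58·107, i.e. 365·(-17) + 107·58 = 1.
Times 1222: 365·(-20774) + 107·70876 = 1222, so (-20774, 70876) solves it.
Shifting by a multiple of (107, −365) keeps it a solution: m = -20774 + 195·107 = 91, n = 70876 − 195·365 = -299.
Indeed 365·91 + 107·(-299) = 33215 − 31993 = 1222.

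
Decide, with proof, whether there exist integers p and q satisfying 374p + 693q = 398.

There are no such integers.

Any value of 374p + 693q is a multiple of gcd(374, 693) = 11.
But 398 = 11·36 + 2, so 11 ∤ 398.
Therefore 374p + 693q = 398 has no solution in integers.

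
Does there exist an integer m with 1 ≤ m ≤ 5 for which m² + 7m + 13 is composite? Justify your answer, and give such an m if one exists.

m = 1

At m = 1: 1² + 7·1 + 13 = 21 = 3·7, which is composite.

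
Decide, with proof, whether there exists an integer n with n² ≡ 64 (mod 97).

n = 8

Take n = 8. Then 8² = 64, and since 0 ≤ 64 < 97 this is already reduced: 8² ≡ 64 (mod 97).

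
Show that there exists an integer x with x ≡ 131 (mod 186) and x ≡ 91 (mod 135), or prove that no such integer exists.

gcd(186, 135) = 3. If x ≡ 131 (mod 186) and x ≡ 91 (mod 135), then x ≡ 131 (mod 3) and x ≡ 91 (mod 3).
But 131 mod 3 = 2 while 91 mod 3 = 1, a contradiction.
So no integer satisfies both congruences.

No, no such integer exists.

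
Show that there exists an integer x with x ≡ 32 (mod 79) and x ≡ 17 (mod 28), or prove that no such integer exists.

x = 269

Since 79 and 28 share no common factor, CRT says the pair of congruences has a solution (unique mod 2212).
Write x = 32 + 79t and require 32 + 79t ≡ 17 (mod 28), i.e. 79t ≡ 13 (mod 28).
79 ≡ 23 (mod 28), so this reads 23t ≡ 13 (mod 28). Invert 23 mod 28 by the Euclidean algorithm: 28 = 1·23 + 5, 23 = 4·5 + 3, 5 = 1·3 + 2, 3 = 1·2 + 1, 2 = 2·1 + 0; back-substituting, 1 = 3 − 1·2 = 3 − (5 − 1·3) = −5 + 2·3 = −5 + 2·(23 − 4·5) = 2·23 − 9·5 = 2·23 − 9·(28 − 1·23) = −9·28 + 11·23. Hence 23·11 ≡ 1, so 23⁻¹ ≡ 11 (mod 28).
Multiplying by 11: t ≡ 11·13 = 143 ≡ 3 (mod 28).
With t = 3: x = 32 + 79·3 = 269.
Indeed 269 ≡ 32 (mod 79) and 269 ≡ 17 (mod 28).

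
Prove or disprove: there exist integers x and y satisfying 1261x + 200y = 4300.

Since gcd(1261, 200) = 1, every integer is an integer combination of 1261 and 200.
Run the Euclidean algorithm on 1261 and 200: 1261 = 6·200 + 61, 200 = 3·61 + 17, 61 = 3·17 + 10, 17 = 1·10 + 7, 10 = 1·7 + 3, 7 = 2·3 + 1, 3 = 3·1 + 0.
Unwinding: 1 = 7 − 2·3 = 7 − 2·(10 − 1·7) = −2·10 + 3·7 = −2·10 + 3·(17 − 1·10) = 3·17 − 5·10 = 3·17 − 5·(61 − 3·17) = −5·61 + 18·17 = −5·61 + 18·(200 − 3·61) = 18·200 − 59·61 = 18·200 − 59·(1261 − 6·200) = −59·1261 + 372·200, i.e. 1261·(-59) + 200·372 = 1.
Multiplying through by 4300: x = (-59)·4300 = -253700, y = 372·4300 = 1599600 is a solution.
The general solution is x = -253700 + 200k, y = 1599600 − 1261k; taking k = 1269 gives the smaller pair x = 100, y = -609.
Check: 1261·100 + 200·(-609) = 126100 − 121800 = 4300. ✓

x = 100, y = -609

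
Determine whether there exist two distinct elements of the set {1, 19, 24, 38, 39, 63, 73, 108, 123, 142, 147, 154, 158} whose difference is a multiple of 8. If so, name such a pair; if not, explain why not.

Both 1 and 73 leave remainder 1 on division by 8; their difference 72 = 9·8 is a multiple of 8.

1 and 73 are such a pair.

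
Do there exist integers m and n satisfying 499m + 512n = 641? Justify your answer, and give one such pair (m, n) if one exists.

m = 187, n = -181

Since gcd(499, 512) = 1, every integer is an integer combination of 499 and 512.
Run the Euclidean algorithm on 512 and 499: 512 = 1·499 + 13, 499 = 38·13 + 5, 13 = 2·5 + 3, 5 = 1·3 + 2, 3 = 1·2 + 1, 2 = 2·1 + 0.
Working back up the chain: 1 = 3 − 1·2 = 3 − (5 − 1·3) = −5 + 2·3 = −5 + 2·(13 − 2·5) = 2·13 − 5·5 = 2·13 − 5·(499 − 38·13) = −5·499 + 192·13 = −5·499 + 192·(512 − 1·499) = 192·512 − 197·499. So 499·(-197) + 512·192 = 1.
Multiplying through by 641: m = (-197)·641 = -126277, n = 192·641 = 123072 is a solution.
The general solution is m = -126277 + 512k, n = 123072 − 499k; taking k = 247 gives the smaller pair m = 187, n = -181.
Check: 499·187 + 512·(-181) = 93313 − 92672 = 641. ✓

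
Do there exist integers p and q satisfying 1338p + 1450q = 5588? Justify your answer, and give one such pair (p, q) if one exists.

gcd(1338, 1450) = 2, and 2 divides 5588, so integer solutions exist.
Dividing through by 2 reduces the equation to 669p + 725q = 2794.
Dividing repeatedly: 725 = 1·669 + 56, 669 = 11·56 + 53, 56 = 1·53 + 3, 53 = 17·3 + 2, 3 = 1·2 + 1, 2 = 2·1 + 0.
Working back up the chain: 1 = 3 − 1·2 = 3 − (53 − 17·3) = −53 + 18·3 = −53 + 18·(56 − 1·53) = 18·56 − 19·53 = 18·56 − 19·(669 − 11·56) = −19·669 + 227·56 = −19·669 + 227·(725 − 1·669) = 227·725 − 246·669. So 669·(-246) + 725·227 = 1.
Multiplying through by 2794: p = (-246)·2794 = -687324, q = 227·2794 = 634238 is a solution.
Shifting by a multiple of (725, −669) keeps it a solution: p = -687324 + 949·725 = 701, q = 634238 − 949·669 = -643.
Check: 1338·701 + 1450·(-643) = 937938 − 932350 = 5588. ✓

p = 701, q = -643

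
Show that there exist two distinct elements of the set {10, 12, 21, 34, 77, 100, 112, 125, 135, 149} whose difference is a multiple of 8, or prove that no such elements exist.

10 and 34 are such a pair.

Reduce each element mod 8: 10↦2, 12↦4, 21↦5, 34↦2, 77↦5, 100↦4, 112↦0, 125↦5, 135↦7, 149↦5. The residue 2 repeats (at 10 and 34), and 34 − 10 = 24 = 3·8.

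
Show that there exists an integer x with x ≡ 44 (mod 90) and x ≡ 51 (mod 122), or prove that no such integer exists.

There is no such integer.

Reduce both congruences modulo 2, which divides 90 and 122: they say x ≡ 44 (mod 2) and x ≡ 51 (mod 2).
However 44 ≡ 0 and 51 ≡ 1 (mod 2), and 0 ≠ 1.
So no integer satisfies both congruences.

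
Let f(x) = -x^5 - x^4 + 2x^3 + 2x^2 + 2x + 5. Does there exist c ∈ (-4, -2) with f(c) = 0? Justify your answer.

f(-4) = 669 and f(-2) = 9, both positive, so a sign-change argument is unavailable; we show f keeps this sign on the whole interval.
Substitute x = -2 − u, where 0 < u < 2 on the interval. Expanding, f(-2 − u) = u^5 + 9u^4 + 30u^3 + 46u^2 + 30u + 9.
All 6 nonzero coefficients of this polynomial in u are positive; hence for u > 0 the value is a sum of positive terms (the constant 9 among them).
So f is strictly positive on (-4, -2); no root exists in the interval.

No such root exists.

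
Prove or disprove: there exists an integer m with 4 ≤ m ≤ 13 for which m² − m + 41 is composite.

The values for m = 4, 5, …, 13 are 53, 61, 71, 83, 97, 113, 131, 151, 173, 197, and each of these is prime.
So no value in the range makes the expression composite.

No such integer m in that range exists.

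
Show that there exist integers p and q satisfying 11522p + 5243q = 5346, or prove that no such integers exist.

Any value of 11522p + 5243q is a multiple of gcd(11522, 5243) = 7.
But 5346 = 7·763 + 5, so 7 ∤ 5346.
Hence no integers p, q satisfy the equation.

There are no such integers.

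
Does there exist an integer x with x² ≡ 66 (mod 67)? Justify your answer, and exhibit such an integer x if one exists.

No, no such integer exists.

Apply Euler's criterion with the prime 67: 66 is a quadratic residue iff 66^33 ≡ 1 (mod 67), and a non-residue iff it is ≡ −1.
Repeated squaring mod 67: 66^2 = 4356 ≡ 1; 66^4 ≡ 1² = 1 ≡ 1; 66^8 ≡ 1² = 1 ≡ 1; 66^16 ≡ 1² = 1 ≡ 1; 66^32 ≡ 1² = 1 ≡ 1.
Since 33 = 32 + 1, 66^33 ≡ 1 · 66; multiplying out mod 67: 1·66 = 66 ≡ 66. Thus 66^33 ≡ 66 ≡ −1 (mod 67).
By Euler's criterion 66 is a quadratic non-residue mod 67: no x satisfies x² ≡ 66 (mod 67).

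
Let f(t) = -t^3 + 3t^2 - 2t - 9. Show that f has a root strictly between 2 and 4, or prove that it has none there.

No.

The endpoint values f(2) = -9 and f(4) = -33 are both negative. Claim: f(t) < 0 for every t in (2, 4).
Shift to the endpoint 2: with t = 2 + u (0 < u < 2), one computes f(2 + u) = -u^3 - 3u^2 - 2u - 9.
All 4 nonzero coefficients of this polynomial in u are negative; hence for u > 0 the value is a sum of negative terms (the constant -9 among them).
Therefore f(t) < 0 throughout (2, 4), and f has no zero there.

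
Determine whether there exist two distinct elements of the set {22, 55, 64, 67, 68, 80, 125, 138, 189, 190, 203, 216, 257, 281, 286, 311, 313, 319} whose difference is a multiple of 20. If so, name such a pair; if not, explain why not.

No such pair exists.

Residues mod 20: 22↦2, 55↦15, 64↦4, 67↦7, 68↦8, 80↦0, 125↦5, 138↦18, 189↦9, 190↦10, 203↦3, 216↦16, 257↦17, 281↦1, 286↦6, 311↦11, 313↦13, 319↦19.
No residue repeats among the 18 elements, so no pair has difference ≡ 0 (mod 20).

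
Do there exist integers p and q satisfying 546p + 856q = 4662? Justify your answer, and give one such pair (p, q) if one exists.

p = 239, q = -147

gcd(546, 856) = 2, and 2 divides 4662, so integer solutions exist.
Dividing through by 2 reduces the equation to 273p + 428q = 2331.
Dividing repeatedly: 428 = 1·273 + 155, 273 = 1·155 + 118, 155 = 1·118 + 37, 118 = 3·37 + 7, 37 = 5·7 + 2, 7 = 3·2 + 1, 2 = 2·1 + 0.
Unwinding: 1 = 7 − 3·2 = 7 − 3·(37 − 5·7) = −3·37 + 16·7 = −3·37 + 16·(118 − 3·37) = 16·118 − 51·37 = 16·118 − 51·(155 − 1·118) = −51·155 + 67·118 = −51·155 + 67·(273 − 1·155) = 67·273 − 118·155 = 67·273 − 118·(428 − 1·273) = −118·428 + 185·273, i.e. 273·185 + 428·(-118) = 1.
Multiplying through by 2331: p = 185·2331 = 431235, q = (-118)·2331 = -275058 is a solution.
Subtracting 1007·428 from p and adding 1007·273 to q gives the tidier solution (239, -147).
Check: 546·239 + 856·(-147) = 130494 − 125832 = 4662. ✓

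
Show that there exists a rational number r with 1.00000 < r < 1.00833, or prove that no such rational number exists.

Scale by 121: the interval becomes (121.00000, 122.00793), which contains the integer 122.
Hence 122/121 is a rational number with 1.00000 < 122/121 < 1.00833.

r = 122/121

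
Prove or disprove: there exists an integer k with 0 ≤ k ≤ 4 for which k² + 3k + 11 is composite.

At k = 2: 2² + 3·2 + 11 = 21 = 3·7, which is composite.

k = 2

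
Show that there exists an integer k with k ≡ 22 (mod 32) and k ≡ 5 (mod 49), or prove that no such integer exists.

k = 54

Since 32 and 49 share no common factor, CRT says the pair of congruences has a solution (unique mod 1568).
Any solution of the first congruence is k = 22 + 32t; substituting into the second, 32t ≡ 5 − 22 ≡ 32 (mod 49).
Invert 32 mod 49 by the Euclidean algorithm: 49 = 1·32 + 17, 32 = 1·17 + 15, 17 = 1·15 + 2, 15 = 7·2 + 1, 2 = 2·1 + 0; back-substituting, 1 = 15 − 7·2 = 15 − 7·(17 − 1·15) = −7·17 + 8·15 = −7·17 + 8·(32 − 1·17) = 8·32 − 15·17 = 8·32 − 15·(49 − 1·32) = −15·49 + 23·32. Hence 32·23 ≡ 1, so 32⁻¹ ≡ 23 (mod 49).
Multiplying by 23: t ≡ 23·32 = 736 ≡ 1 (mod 49).
Taking t = 1 gives k = 22 + 32·1 = 54.
Indeed 54 ≡ 22 (mod 32) and 54 ≡ 5 (mod 49).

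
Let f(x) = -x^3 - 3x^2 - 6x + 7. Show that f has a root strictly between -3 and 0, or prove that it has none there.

Evaluate at the endpoints: f(-3) = 25, f(0) = 7 — same sign (positive).
f'(x) = -3x^2 - 6x - 6 has discriminant (-6)² − 4·(-3)·(-6) = -36 < 0, so f' has no real roots and is negative for every real x.
Hence f is strictly decreasing on ℝ, and in particular on [-3, 0]. A strictly monotone function with same-sign endpoint values stays positive on the whole interval, so f has no zero in (-3, 0).

No.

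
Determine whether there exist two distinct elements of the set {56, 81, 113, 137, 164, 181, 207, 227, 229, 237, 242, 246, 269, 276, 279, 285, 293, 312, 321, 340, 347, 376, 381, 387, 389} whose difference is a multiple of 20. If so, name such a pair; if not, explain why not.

56 and 276 are such a pair.

56 mod 20 = 16 and 276 mod 20 = 16, so 276 − 56 = 220 = 11·20.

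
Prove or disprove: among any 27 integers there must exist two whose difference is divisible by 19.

Each integer lies in one of the 19 residue classes modulo 19.
Since 27 > 19, two of the 27 integers must share a residue class by the pigeonhole principle; call them a and b.
Then a ≡ b (mod 19), i.e. 19 ∣ (a − b).

Yes, this is always true.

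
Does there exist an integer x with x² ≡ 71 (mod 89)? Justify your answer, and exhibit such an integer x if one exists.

Take x = 58. Then 58² = 3364 = 37·89 + 71, so 58² ≡ 71 (mod 89).

x = 58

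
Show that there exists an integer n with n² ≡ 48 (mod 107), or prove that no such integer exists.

n = 72 works: 72² = 5184, and 5184 − 48 = 5136 = 48·107.

n = 72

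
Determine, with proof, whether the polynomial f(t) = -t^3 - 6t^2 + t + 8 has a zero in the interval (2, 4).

f(2) = -22 and f(4) = -148, both negative, so a sign-change argument is unavailable; we show f keeps this sign on the whole interval.
Shift to the endpoint 2: with t = 2 + u (0 < u < 2), one computes f(2 + u) = -u^3 - 12u^2 - 35u - 22.
The nonzero coefficients here are all negative, so for u > 0 every term is negative (or zero), and the constant term -22 is strictly negative.
So f is strictly negative on (2, 4); no root exists in the interval.

No.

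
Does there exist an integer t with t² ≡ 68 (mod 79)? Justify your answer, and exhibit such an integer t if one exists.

No, no such integer exists.

Apply Euler's criterion with the prime 79: 68 is a quadratic residue iff 68^39 ≡ 1 (mod 79), and a non-residue iff it is ≡ −1.
Squaring successively (mod 79): 68^2 = 4624 ≡ 42; 68^4 ≡ 42² = 1764 ≡ 26; 68^8 ≡ 26² = 676 ≡ 44; 68^16 ≡ 44² = 1936 ≡ 40; 68^32 ≡ 40² = 1600 ≡ 20.
Since 39 = 32 + 4 + 2 + 1, 68^39 ≡ 20 · 26 · 42 · 68; multiplying out mod 79: 20·26 = 520 ≡ 46, then 46·42 = 1932 ≡ 36, then 36·68 = 2448 ≡ 78. Thus 68^39 ≡ 78 ≡ −1 (mod 79).
The value −1 means 68 is a non-residue modulo 79, so t² ≡ 68 (mod 79) is impossible.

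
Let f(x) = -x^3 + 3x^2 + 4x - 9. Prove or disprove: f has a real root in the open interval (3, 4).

f(3) = 3 and f(4) = -9, which have opposite signs.
As a polynomial, f is continuous on every closed interval.
By the Intermediate Value Theorem f must vanish at some point of (3, 4).

Such a root exists.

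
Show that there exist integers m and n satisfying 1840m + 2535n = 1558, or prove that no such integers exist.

Both 1840 and 2535 are divisible by gcd(1840, 2535) = 5, hence so is any combination 1840m + 2535n.
However 1558 leaves remainder 3 on division by 5.
Therefore 1840m + 2535n = 1558 has no solution in integers.

No such integers exist.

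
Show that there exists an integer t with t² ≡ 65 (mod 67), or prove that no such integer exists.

t = 20

Take t = 20. Then 20² = 400 = 5·67 + 65, so 20² ≡ 65 (mod 67).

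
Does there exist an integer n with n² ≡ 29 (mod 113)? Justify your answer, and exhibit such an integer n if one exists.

113 is prime, so by Euler's criterion 29 is a square mod 113 iff 29^((113−1)/2) = 29^56 ≡ 1 (mod 113).
Repeated squaring mod 113: 29^2 = 841 ≡ 50; 29^4 ≡ 50² = 2500 ≡ 14; 29^8 ≡ 14² = 196 ≡ 83; 29^16 ≡ 83² = 6889 ≡ 109; 29^32 ≡ 109² = 11881 ≡ 16.
Since 56 = 32 + 16 + 8, 29^56 ≡ 16 · 109 · 83; multiplying out mod 113: 16·109 = 1744 ≡ 49, then 49·83 = 4067 ≡ 112. Thus 29^56 ≡ 112 ≡ −1 (mod 113).
By Euler's criterion 29 is a quadratic non-residue mod 113: no n satisfies n² ≡ 29 (mod 113).

No such integer exists.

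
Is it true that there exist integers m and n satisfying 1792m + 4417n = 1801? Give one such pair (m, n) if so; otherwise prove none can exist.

No such integers exist.

Any value of 1792m + 4417n is a multiple of gcd(1792, 4417) = 7.
But 1801 is not a multiple of 7 (it leaves remainder 2).
Hence no integers m, n satisfy the equation.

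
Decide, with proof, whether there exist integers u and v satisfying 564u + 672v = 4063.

gcd(564, 672) = 12, so every integer of the form 564u + 672v is a multiple of 12.
However 4063 leaves remainder 7 on division by 12.
Hence no integers u, v satisfy the equation.

No, no such integers exist.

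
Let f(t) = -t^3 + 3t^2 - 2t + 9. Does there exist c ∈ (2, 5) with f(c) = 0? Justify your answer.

f(2) = 9 and f(5) = -51, which have opposite signs.
Since f is a polynomial it is continuous on [2, 5].
The Intermediate Value Theorem then guarantees some c ∈ (2, 5) with f(c) = 0.

Yes, f has a root in the interval.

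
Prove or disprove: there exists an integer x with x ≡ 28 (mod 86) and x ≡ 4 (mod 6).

x = 28

gcd(86, 6) = 2. A simultaneous solution exists iff 28 ≡ 4 (mod 2); here 28 mod 2 = 0 = 4 mod 2, so it does.
The smallest candidate x = 28 works directly: 28 ≡ 4 (mod 6).
Verify: 28 = 0·86 + 28 and 28 = 4·6 + 4. ✓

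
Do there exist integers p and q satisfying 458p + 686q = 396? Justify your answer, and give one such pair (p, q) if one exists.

Every value of 458p + 686q is a multiple of gcd(458, 686) = 2; since 2 ∣ 396, solutions exist.
Dividing through by 2 reduces the equation to 229p + 343q = 198.
Run the Euclidean algorithm on 343 and 229: 343 = 1·229 + 114, 229 = 2·114 + 1, 114 = 114·1 + 0.
Unwinding: 1 = 229 − 2·114 = 229 − 2·(343 − 1·229) = −2·343 + 3·229, i.e. 229·3 + 343·(-2) = 1.
Multiplying through by 198: p = 3·198 = 594, q = (-2)·198 = -396 is a solution.
Shifting by a multiple of (343, −229) keeps it a solution: p = 594 − 1·343 = 251, q = -396 + 1·229 = -167.
Check: 458·251 + 686·(-167) = 114958 − 114562 = 396. ✓

p = 251, q = -167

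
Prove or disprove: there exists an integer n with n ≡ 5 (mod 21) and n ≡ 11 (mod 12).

n = 47

gcd(21, 12) = 3. A simultaneous solution exists iff 5 ≡ 11 (mod 3); here 5 mod 3 = 2 = 11 mod 3, so it does.
The integers ≡ 5 (mod 21) are 5, 26, 47, …; their remainders mod 12 are 5, 2, 11, so n = 47 is the first that is ≡ 11 (mod 12).
Indeed 47 ≡ 5 (mod 21) and 47 ≡ 11 (mod 12).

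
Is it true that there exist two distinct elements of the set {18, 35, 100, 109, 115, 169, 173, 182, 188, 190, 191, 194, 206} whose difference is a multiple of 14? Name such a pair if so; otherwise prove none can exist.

No such pair exists.

Two integers differ by a multiple of 14 exactly when they have the same residue mod 14. The residues are 18↦4, 35↦7, 100↦2, 109↦11, 115↦3, 169↦1, 173↦5, 182↦0, 188↦6, 190↦8, 191↦9, 194↦12, 206↦10.
All 13 residues are distinct, so no two elements differ by a multiple of 14.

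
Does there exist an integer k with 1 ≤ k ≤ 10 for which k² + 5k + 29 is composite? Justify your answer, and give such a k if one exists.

k = 1

At k = 1: 1² + 5·1 + 29 = 35 = 5·7, which is composite.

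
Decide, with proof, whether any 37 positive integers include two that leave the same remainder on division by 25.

Each integer lies in one of the 25 residue classes modulo 25.
With 37 integers and only 25 classes, the pigeonhole principle forces two of them, say a and b, into the same class.
So a and b have equal remainders mod 25, which is exactly what was to be shown.

Yes.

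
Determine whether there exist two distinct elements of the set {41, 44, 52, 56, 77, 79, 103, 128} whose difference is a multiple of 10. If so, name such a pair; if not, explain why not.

No, no such pair exists.

Two integers differ by a multiple of 10 exactly when they have the same residue mod 10. The residues are 41↦1, 44↦4, 52↦2, 56↦6, 77↦7, 79↦9, 103↦3, 128↦8.
No residue repeats among the 8 elements, so no pair has difference ≡ 0 (mod 10).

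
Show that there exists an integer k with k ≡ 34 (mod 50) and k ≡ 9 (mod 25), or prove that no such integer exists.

k = 34

The moduli are not coprime: gcd(50, 25) = 25. Compatibility requires 25 ∣ (9 − 34) = -25, which holds, so solutions exist.
In fact k = 34 itself already satisfies 34 mod 25 = 9.
Verify: 34 = 0·50 + 34 and 34 = 1·25 + 9. ✓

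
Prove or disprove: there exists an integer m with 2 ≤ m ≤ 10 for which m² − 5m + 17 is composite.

The values for m = 2, 3, …, 10 are 11, 11, 13, 17, 23, 31, 41, 53, 67, and each of these is prime.
So no value in the range makes the expression composite.

There is no such integer m in that range.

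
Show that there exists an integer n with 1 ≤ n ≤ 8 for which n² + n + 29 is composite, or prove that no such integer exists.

n = 4

At n = 4: 4² + 4 + 29 = 49 = 7·7, which is composite.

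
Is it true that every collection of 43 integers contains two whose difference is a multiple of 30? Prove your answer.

Partition the integers by their residue mod 30; there are 30 classes.
Placing 43 integers into 30 classes, some class receives at least two — say a and b.
Then a ≡ b (mod 30), i.e. 30 ∣ (a − b).

True.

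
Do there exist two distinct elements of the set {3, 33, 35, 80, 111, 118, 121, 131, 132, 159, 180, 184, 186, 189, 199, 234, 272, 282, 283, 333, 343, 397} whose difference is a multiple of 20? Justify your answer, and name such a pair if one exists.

Yes: 3 and 283.

3 mod 20 = 3 and 283 mod 20 = 3, so 283 − 3 = 280 = 14·20.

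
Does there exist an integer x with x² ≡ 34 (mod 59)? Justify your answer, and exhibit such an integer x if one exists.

Apply Euler's criterion with the prime 59: 34 is a quadratic residue iff 34^29 ≡ 1 (mod 59), and a non-residue iff it is ≡ −1.
Squaring successively (mod 59): 34^2 = 1156 ≡ 35; 34^4 ≡ 35² = 1225 ≡ 45; 34^8 ≡ 45² = 2025 ≡ 19; 34^16 ≡ 19² = 361 ≡ 7.
Since 29 = 16 + 8 + 4 + 1, 34^29 ≡ 7 · 19 · 45 · 34; multiplying out mod 59: 7·19 = 133 ≡ 15, then 15·45 = 675 ≡ 26, then 26·34 = 884 ≡ 58. Thus 34^29 ≡ 58 ≡ −1 (mod 59).
By Euler's criterion 34 is a quadratic non-residue mod 59: no x satisfies x² ≡ 34 (mod 59).

There is no such integer.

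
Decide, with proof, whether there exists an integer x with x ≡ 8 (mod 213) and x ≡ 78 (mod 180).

No, no such integer exists.

Reduce both congruences modulo 3, which divides 213 and 180: they say x ≡ 8 (mod 3) and x ≡ 78 (mod 3).
But 8 mod 3 = 2 while 78 mod 3 = 0, a contradiction.
Therefore no such x exists.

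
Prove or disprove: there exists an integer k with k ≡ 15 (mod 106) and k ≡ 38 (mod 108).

Both moduli are multiples of 2 = gcd(106, 108), so any solution would satisfy k ≡ 15 and k ≡ 38 modulo 2 simultaneously.
But 15 mod 2 = 1 while 38 mod 2 = 0, a contradiction.
Therefore no such k exists.

There is no such integer.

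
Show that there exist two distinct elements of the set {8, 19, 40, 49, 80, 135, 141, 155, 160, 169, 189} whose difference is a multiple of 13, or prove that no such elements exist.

Reduce each element modulo 13: 8↦8, 19↦6, 40↦1, 49↦10, 80↦2, 135↦5, 141↦11, 155↦12, 160↦4, 169↦0, 189↦7.
All 11 residues are distinct, so no two elements differ by a multiple of 13.

There is no such pair.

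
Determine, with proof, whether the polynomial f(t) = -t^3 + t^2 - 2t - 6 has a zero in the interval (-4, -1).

f(-4) = 82 and f(-1) = -2, which have opposite signs.
As a polynomial, f is continuous on every closed interval.
By the Intermediate Value Theorem f must vanish at some point of (-4, -1).

Such a root exists.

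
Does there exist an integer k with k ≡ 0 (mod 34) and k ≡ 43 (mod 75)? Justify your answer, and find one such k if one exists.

The moduli 34 and 75 are coprime, so by the Chinese Remainder Theorem a unique solution modulo 2550 exists.
Any solution of the first congruence is k = 0 + 34t; substituting into the second, 34t ≡ 43 − 0 ≡ 43 (mod 75).
Invert 34 mod 75 by the Euclidean algorithm: 75 = 2·34 + 7, 34 = 4·7 + 6, 7 = 1·6 + 1, 6 = 6·1 + 0; back-substituting, 1 = 7 − 1·6 = 7 − (34 − 4·7) = −34 + 5·7 = −34 + 5·(75 − 2·34) = 5·75 − 11·34. Hence 34·(-11) ≡ 1, so 34⁻¹ ≡ -11 ≡ 64 (mod 75).
Therefore t ≡ 64·43 = 2752 ≡ 52 (mod 75).
Taking t = 52 gives k = 0 + 34·52 = 1768.
Indeed 1768 ≡ 0 (mod 34) and 1768 ≡ 43 (mod 75).

k = 1768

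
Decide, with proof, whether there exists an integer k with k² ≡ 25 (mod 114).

Take k = 5. Then 5² = 25, and since 0 ≤ 25 < 114 this is already reduced: 5² ≡ 25 (mod 114).

k = 5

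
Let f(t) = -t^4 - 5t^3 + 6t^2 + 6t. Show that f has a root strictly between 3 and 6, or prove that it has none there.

The endpoint values f(3) = -144 and f(6) = -2124 are both negative. Claim: f(t) < 0 for every t in (3, 6).
Shift to the endpoint 3: with t = 3 + u (0 < u < 3), one computes f(3 + u) = -u^4 - 17u^3 - 93u^2 - 201u - 144.
The nonzero coefficients here are all negative, so for u > 0 every term is negative (or zero), and the constant term -144 is strictly negative.
So f is strictly negative on (3, 6); no root exists in the interval.

No such root exists.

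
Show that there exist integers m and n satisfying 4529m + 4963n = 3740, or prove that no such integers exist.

gcd(4529, 4963) = 7, so every integer of the form 4529m + 4963n is a multiple of 7.
But 3740 is not a multiple of 7 (it leaves remainder 2).
Therefore 4529m + 4963n = 3740 has no solution in integers.

There are no such integers.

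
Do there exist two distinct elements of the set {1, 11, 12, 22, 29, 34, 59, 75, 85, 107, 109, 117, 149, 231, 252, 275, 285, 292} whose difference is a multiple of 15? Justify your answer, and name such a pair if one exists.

Reduce each element mod 15: 1↦1, 11↦11, 12↦12, 22↦7, 29↦14, 34↦4, 59↦14, 75↦0, 85↦10, 107↦2, 109↦4, 117↦12, 149↦14, 231↦6, 252↦12, 275↦5, 285↦0, 292↦7. The residue 12 repeats (at 12 and 117), and 117 − 12 = 105 = 7·15.

The pair (12, 117) works.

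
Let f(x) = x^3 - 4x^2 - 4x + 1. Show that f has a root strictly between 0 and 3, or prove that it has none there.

f(0) = 1 and f(3) = -20, which have opposite signs.
As a polynomial, f is continuous on every closed interval.
By the Intermediate Value Theorem f must vanish at some point of (0, 3).

Yes, f has a root in the interval.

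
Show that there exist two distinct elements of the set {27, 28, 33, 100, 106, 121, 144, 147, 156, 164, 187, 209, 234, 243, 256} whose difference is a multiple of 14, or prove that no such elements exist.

Reduce each element mod 14: 27↦13, 28↦0, 33↦5, 100↦2, 106↦8, 121↦9, 144↦4, 147↦7, 156↦2, 164↦10, 187↦5, 209↦13, 234↦10, 243↦5, 256↦4. The residue 13 repeats (at 27 and 209), and 209 − 27 = 182 = 13·14.

Yes: 27 and 209.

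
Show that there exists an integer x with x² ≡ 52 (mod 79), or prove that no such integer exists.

x = 17

x = 17 works: 17² = 289, and 289 − 52 = 237 = 3·79.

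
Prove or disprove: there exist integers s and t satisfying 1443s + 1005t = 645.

s = 325, t = -466

Since gcd(1443, 1005) = 3 and 645 = 3·215, Bézout's identity guarantees a solution.
Dividing through by 3 reduces the equation to 481s + 335t = 215.
Run the Euclidean algorithm on 481 and 335: 481 = 1·335 + 146, 335 = 2·146 + 43, 146 = 3·43 + 17, 43 = 2·17 + 9, 17 = 1·9 + 8, 9 = 1·8 + 1, 8 = 8·1 + 0.
Working back up the chain: 1 = 9 − 1·8 = 9 − (17 − 1·9) = −17 + 2·9 = −17 + 2·(43 − 2·17) = 2·43 − 5·17 = 2·43 − 5·(146 − 3·43) = −5·146 + 17·43 = −5·146 + 17·(335 − 2·146) = 17·335 − 39·146 = 17·335 − 39·(481 − 1·335) = −39·481 + 56·335. So 481·(-39) + 335·56 = 1.
Multiplying through by 215: s = (-39)·215 = -8385, t = 56·215 = 12040 is a solution.
Adding 26·335 to s and subtracting 26·481 from t gives the tidier solution (325, -466).
Indeed 1443·325 + 1005·(-466) = 468975 − 468330 = 645.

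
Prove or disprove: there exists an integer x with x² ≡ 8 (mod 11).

No such integer exists.

Squares mod 11 repeat after x = 5 (as (−x)² = x²); for x = 0..5 they are 0, 1, 4, 9, 5, 3.
The set of squares mod 11 is therefore {0, 1, 3, 4, 5, 9}, which does not contain 8.
Hence no integer x has x² ≡ 8 (mod 11).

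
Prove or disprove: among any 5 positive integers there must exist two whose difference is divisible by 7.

No; for instance {17, 18, 19, 20, 21} is a counterexample.

Consider the 5 integers 17, 18, …, 21. They lie in distinct residue classes modulo 7, since 5 ≤ 7.
No two share a residue, so no pair has difference divisible by 7; the claim fails for this set.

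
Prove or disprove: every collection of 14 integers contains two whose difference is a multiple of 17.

No, the set {82, 83, 84, 85, 86, 87, 88, 89, 90, 91, 92, 93, 94, 95} is a counterexample.

Take the 14 consecutive integers 82, 83, …, 95: their residues mod 17 are all distinct because 14 ≤ 17.
The differences between them range over 1, …, 13, none of which is divisible by 17.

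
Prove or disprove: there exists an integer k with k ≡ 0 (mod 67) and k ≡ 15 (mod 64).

k = 335

Since 67 and 64 share no common factor, CRT says the pair of congruences has a solution (unique mod 4288).
Write k = 0 + 67t and require 0 + 67t ≡ 15 (mod 64), i.e. 67t ≡ 15 (mod 64).
67 ≡ 3 (mod 64), so this reads 3t ≡ 15 (mod 64). Note 3·43 = 129 ≡ 1 (mod 64) (as 129 − 1 = 2·64), so 3⁻¹ ≡ 43.
Multiplying by 43: t ≡ 43·15 = 645 ≡ 5 (mod 64).
With t = 5: k = 0 + 67·5 = 335.
Check: 335 mod 67 = 0, 335 mod 64 = 15. ✓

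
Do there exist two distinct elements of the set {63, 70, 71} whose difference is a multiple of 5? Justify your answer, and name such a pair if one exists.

There is no such pair.

Residues mod 5: 63↦3, 70↦0, 71↦1.
No residue repeats among the 3 elements, so no pair has difference ≡ 0 (mod 5).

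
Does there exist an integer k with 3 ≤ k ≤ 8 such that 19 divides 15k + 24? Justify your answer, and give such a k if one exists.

Try k = 6: 15·6 + 24 = 114 = 6·19, which is divisible by 19.

k = 6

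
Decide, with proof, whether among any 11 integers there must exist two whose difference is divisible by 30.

No; for instance {94, 95, 96, 97, 98, 99, 100, 101, 102, 103, 104} is a counterexample.

Take the 11 consecutive integers 94, 95, …, 104: their residues mod 30 are all distinct because 11 ≤ 30.
Any two of them differ by at most 10 < 30 and by at least 1, so no difference is a multiple of 30.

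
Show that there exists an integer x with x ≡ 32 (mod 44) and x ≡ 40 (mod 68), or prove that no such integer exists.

x = 516

Here gcd(44, 68) = 4, and both 32 and 40 leave remainder 0 mod 4, so the system is consistent.
Put x = 32 + 44t, so we need 44t ≡ 8 (mod 68), equivalently (divide by 4) 11t ≡ 2 (mod 17).
Invert 11 mod 17 by the Euclidean algorithm: 17 = 1·11 + 6, 11 = 1·6 + 5, 6 = 1·5 + 1, 5 = 5·1 + 0; back-substituting, 1 = 6 − 1·5 = 6 − (11 − 1·6) = −11 + 2·6 = −11 + 2·(17 − 1·11) = 2·17 − 3·11. Hence 11·(-3) ≡ 1, so 11⁻¹ ≡ -3 ≡ 14 (mod 17).
Therefore t ≡ 14·2 = 28 ≡ 11 (mod 17).
Then x = 32 + 44·11 = 516.
Indeed 516 ≡ 32 (mod 44) and 516 ≡ 40 (mod 68).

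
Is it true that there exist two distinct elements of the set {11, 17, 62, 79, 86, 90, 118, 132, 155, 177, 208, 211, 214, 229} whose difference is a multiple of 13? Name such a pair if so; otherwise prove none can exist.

79 mod 13 = 1 and 118 mod 13 = 1, so 118 − 79 = 39 = 3·13.

Yes: 79 and 118.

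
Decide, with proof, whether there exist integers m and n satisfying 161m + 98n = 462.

gcd(161, 98) = 7, and 7 divides 462, so integer solutions exist.
Dividing through by 7 reduces the equation to 23m + 14n = 66.
Euclidean algorithm: 23 = 1·14 + 9, 14 = 1·9 + 5, 9 = 1·5 + 4, 5 = 1·4 + 1, 4 = 4·1 + 0.
Back-substituting, 1 = 5 − 1·4 = 5 − (9 − 1·5) = −9 + 2·5 = −9 + 2·(14 − 1·9) = 2·14 − 3·9 = 2·14 − 3·(23 − 1·14) = −3·23 + 5·14; that is, 23·(-3) + 14·5 = 1.
Scaling by 66 gives the particular solution (m, n) = (-198, 330).
The general solution is m = -198 + 14k, n = 330 − 23k; taking k = 15 gives the smaller pair m = 12, n = -15.
Indeed 161·12 + 98·(-15) = 1932 − 1470 = 462.

m = 12, n = -15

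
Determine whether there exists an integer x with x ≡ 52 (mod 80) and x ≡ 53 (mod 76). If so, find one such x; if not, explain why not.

Reduce both congruences modulo 4, which divides 80 and 76: they say x ≡ 52 (mod 4) and x ≡ 53 (mod 4).
But 52 mod 4 = 0 while 53 mod 4 = 1, a contradiction.
Hence the system has no solution.

There is no such integer.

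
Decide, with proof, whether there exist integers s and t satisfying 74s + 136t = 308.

Since gcd(74, 136) = 2 and 308 = 2·154, Bézout's identity guarantees a solution.
Dividing through by 2 reduces the equation to 37s + 68t = 154.
Run the Euclidean algorithm on 68 and 37: 68 = 1·37 + 31, 37 = 1·31 + 6, 31 = 5·6 + 1, 6 = 6·1 + 0.
Unwinding: 1 = 31 − 5·6 = 31 − 5·(37 − 1·31) = −5·37 + 6·31 = −5·37 + 6·(68 − 1·37) = 6·68 − 11·37, i.e. 37·(-11) + 68·6 = 1.
Multiplying through by 154: s = (-11)·154 = -1694, t = 6·154 = 924 is a solution.
Shifting by a multiple of (68, −37) keeps it a solution: s = -1694 + 25·68 = 6, t = 924 − 25·37 = -1.
Indeed 74·6 + 136·(-1) = 444 − 136 = 308.

s = 6, t = -1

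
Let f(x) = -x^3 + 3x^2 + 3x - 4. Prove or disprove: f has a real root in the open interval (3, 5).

Such a root exists.

f(3) = 5 and f(5) = -39, which have opposite signs.
f is continuous everywhere (it is a polynomial), in particular on [3, 5].
By the Intermediate Value Theorem f must vanish at some point of (3, 5).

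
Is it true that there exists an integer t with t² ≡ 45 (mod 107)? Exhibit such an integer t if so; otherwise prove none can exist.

No such integer exists.

107 is prime, so by Euler's criterion 45 is a square mod 107 iff 45^((107−1)/2) = 45^53 ≡ 1 (mod 107).
Repeated squaring mod 107: 45^2 = 2025 ≡ 99; 45^4 ≡ 99² = 9801 ≡ 64; 45^8 ≡ 64² = 4096 ≡ 30; 45^16 ≡ 30² = 900 ≡ 44; 45^32 ≡ 44² = 1936 ≡ 10.
Since 53 = 32 + 16 + 4 + 1, 45^53 ≡ 10 · 44 · 64 · 45; multiplying out mod 107: 10·44 = 440 ≡ 12, then 12·64 = 768 ≡ 19, then 19·45 = 855 ≡ 106. Thus 45^53 ≡ 106 ≡ −1 (mod 107).
By Euler's criterion 45 is a quadratic non-residue mod 107: no t satisfies t² ≡ 45 (mod 107).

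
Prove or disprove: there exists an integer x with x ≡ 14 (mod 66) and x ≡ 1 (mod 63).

Reduce both congruences modulo 3, which divides 66 and 63: they say x ≡ 14 (mod 3) and x ≡ 1 (mod 3).
But 14 mod 3 = 2 while 1 mod 3 = 1, a contradiction.
Therefore no such x exists.

No, no such integer exists.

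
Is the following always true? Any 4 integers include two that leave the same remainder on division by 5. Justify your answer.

Take the 4 consecutive integers 15, 16, 17, 18: their residues mod 5 are all distinct because 4 ≤ 5.
Hence this collection has no pair with equal remainders mod 5, disproving the claim.

No, the set {15, 16, 17, 18} is a counterexample.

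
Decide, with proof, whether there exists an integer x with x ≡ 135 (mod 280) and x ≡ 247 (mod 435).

Both moduli are multiples of 5 = gcd(280, 435), so any solution would satisfy x ≡ 135 and x ≡ 247 modulo 5 simultaneously.
These are incompatible: 135 − 247 = -112 is not divisible by 5.
Hence the system has no solution.

No, no such integer exists.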